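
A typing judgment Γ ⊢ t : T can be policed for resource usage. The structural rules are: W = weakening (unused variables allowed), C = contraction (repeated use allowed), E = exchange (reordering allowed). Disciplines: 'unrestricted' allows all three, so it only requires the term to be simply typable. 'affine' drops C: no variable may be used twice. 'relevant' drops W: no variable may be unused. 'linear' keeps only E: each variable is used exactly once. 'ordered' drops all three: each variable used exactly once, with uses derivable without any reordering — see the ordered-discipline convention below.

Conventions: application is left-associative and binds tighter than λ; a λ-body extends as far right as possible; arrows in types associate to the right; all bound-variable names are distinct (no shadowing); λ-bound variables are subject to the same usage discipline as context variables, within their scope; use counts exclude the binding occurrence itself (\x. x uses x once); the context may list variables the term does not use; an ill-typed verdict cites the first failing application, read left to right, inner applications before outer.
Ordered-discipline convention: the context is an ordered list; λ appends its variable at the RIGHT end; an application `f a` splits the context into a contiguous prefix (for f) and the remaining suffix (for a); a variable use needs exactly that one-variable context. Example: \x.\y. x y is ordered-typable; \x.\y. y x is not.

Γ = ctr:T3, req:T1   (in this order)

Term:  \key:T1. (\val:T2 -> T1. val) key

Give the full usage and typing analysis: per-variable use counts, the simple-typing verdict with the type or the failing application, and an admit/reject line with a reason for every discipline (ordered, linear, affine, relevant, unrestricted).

usage: ctr ×0; req ×0; key (λ-bound) ×1; val (λ-bound) ×1
left-to-right use order: val, key
typing: ill-typed: an application expects T2 -> T1 but receives T1
ordered: ✗ — the type mismatch rejects it
linear: ✗ — not simply typable
affine: ✗ — fails simple typing
relevant: ✗ — a type mismatch blocks all five
unrestricted: ✗ — the type mismatch rejects it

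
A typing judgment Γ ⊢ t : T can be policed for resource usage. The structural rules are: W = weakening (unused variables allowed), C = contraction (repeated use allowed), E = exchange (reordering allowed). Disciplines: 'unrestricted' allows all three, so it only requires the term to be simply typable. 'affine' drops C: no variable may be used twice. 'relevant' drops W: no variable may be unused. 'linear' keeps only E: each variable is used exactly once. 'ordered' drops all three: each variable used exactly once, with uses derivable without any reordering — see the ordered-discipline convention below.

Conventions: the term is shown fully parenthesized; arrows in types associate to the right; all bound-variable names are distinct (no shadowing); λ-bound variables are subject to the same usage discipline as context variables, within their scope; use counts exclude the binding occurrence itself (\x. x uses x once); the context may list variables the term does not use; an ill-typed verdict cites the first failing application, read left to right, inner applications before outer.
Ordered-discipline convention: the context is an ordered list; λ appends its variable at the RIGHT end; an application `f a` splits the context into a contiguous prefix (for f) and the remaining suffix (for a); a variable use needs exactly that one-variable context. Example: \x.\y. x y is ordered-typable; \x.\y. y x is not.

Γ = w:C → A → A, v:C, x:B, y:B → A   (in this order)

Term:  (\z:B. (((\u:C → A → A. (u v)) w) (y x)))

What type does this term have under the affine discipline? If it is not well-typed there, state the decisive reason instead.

term : B → A
counts: w=1; v=1; x=1; y=1; z [bound]=0; u [bound]=1
uses in reading order: u, v, w, y, x
typing: well-typed at B → A
across the five disciplines: ordered ✗ · linear ✗ · affine ✓ · relevant ✗ · unrestricted ✓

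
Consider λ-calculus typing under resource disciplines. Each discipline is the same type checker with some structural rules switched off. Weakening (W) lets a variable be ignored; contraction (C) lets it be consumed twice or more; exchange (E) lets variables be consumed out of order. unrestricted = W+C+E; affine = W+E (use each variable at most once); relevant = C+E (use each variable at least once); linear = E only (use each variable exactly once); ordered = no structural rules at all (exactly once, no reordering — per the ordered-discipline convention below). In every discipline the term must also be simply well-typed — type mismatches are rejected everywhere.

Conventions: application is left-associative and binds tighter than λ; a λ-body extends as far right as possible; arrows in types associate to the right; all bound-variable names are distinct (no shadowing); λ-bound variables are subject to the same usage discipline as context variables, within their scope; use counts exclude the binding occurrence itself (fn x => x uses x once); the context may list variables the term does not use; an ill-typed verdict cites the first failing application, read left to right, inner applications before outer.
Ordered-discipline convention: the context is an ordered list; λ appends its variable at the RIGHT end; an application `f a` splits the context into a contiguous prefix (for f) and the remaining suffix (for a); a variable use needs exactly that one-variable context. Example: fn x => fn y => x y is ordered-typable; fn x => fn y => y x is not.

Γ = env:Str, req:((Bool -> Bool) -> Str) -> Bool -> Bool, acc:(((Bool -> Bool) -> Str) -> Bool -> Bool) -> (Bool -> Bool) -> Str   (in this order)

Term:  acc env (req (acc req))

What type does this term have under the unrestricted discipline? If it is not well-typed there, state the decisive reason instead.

not well-typed under unrestricted — not simply typable
usage: env=1; req=2; acc=2
order of uses: acc, env, req, acc, req
typing: ill-typed: a function awaiting ((Bool -> Bool) -> Str) -> Bool -> Bool gets Str
across the five disciplines: ordered ✗ | linear ✗ | affine ✗ | relevant ✗ | unrestricted ✗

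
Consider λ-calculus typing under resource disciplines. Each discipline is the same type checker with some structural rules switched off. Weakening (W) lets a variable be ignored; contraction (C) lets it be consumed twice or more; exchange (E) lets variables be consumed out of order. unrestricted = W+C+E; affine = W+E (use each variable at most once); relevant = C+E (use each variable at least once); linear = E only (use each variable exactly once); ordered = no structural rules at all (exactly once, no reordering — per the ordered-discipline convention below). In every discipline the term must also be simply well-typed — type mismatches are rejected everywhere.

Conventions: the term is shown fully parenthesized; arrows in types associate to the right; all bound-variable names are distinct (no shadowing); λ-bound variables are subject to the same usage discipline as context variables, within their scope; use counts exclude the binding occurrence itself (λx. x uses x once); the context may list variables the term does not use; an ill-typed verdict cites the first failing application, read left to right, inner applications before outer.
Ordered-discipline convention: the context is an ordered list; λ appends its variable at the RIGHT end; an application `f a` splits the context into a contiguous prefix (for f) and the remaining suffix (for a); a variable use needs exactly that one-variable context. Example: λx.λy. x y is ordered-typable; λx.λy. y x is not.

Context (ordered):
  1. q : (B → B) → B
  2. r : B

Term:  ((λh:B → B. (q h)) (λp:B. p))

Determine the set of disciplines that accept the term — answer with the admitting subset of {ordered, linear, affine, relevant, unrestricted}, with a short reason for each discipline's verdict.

accepted by: affine, unrestricted
use counts: q=1, r=0, h (λ-bound)=1, p (λ-bound)=1
use order (left to right): q, h, p
typing: the term checks, with type B
ordered: ✗, r never used (weakening)
linear: ✗, r never used (weakening)
affine: ✓, at most one use each (q, r, h, p)
relevant: ✗, r never used (weakening)
unrestricted: ✓, type-checks (B) and nothing is barred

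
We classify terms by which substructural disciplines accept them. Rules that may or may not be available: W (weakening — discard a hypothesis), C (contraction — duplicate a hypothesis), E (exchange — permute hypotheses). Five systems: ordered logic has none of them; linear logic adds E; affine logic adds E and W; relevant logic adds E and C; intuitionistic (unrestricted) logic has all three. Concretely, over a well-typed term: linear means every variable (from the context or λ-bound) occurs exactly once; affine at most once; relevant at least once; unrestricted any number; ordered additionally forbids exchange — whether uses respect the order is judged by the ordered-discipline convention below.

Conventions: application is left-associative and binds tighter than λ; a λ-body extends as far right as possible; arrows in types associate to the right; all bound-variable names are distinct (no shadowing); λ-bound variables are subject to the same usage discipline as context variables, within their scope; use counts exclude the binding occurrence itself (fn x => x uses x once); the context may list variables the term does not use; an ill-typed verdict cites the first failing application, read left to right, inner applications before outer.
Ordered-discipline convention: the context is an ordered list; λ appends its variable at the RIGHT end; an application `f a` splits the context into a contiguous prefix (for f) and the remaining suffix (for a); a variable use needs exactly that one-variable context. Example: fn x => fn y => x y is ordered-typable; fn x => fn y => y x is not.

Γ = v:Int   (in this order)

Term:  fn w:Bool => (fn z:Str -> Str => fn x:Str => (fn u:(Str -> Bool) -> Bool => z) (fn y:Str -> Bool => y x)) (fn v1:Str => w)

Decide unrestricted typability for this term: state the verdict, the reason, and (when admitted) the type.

no — the type mismatch rejects it
variable uses: v: 0; w [bound]: 1; z [bound]: 1; x [bound]: 1; u [bound]: 0; y [bound]: 1; v1 [bound]: 0
uses in reading order: z, y, x, w
typing: ill-typed: an argument Str -> Bool mismatches the expected Str -> Str
across the five disciplines: ordered ✗, linear ✗, affine ✗, relevant ✗, unrestricted ✗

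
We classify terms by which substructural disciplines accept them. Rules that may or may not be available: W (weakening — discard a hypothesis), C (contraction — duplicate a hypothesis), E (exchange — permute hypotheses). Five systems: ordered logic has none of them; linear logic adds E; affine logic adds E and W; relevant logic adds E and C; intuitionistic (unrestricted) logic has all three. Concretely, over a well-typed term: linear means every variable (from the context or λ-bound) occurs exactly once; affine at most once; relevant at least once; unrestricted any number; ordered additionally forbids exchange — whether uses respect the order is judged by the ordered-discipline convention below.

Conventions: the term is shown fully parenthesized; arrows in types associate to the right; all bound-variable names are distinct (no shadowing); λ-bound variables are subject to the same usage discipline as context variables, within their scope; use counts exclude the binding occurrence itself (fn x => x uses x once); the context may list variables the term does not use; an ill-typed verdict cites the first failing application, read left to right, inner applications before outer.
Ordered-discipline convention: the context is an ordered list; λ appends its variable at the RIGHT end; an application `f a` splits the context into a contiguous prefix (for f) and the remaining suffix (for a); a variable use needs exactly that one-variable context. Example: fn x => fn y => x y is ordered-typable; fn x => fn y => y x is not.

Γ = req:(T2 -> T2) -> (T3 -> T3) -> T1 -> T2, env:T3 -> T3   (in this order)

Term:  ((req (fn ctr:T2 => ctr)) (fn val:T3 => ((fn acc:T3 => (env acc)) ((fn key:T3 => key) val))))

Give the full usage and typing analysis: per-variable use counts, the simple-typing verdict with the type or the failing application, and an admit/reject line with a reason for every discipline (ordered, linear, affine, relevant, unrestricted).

variable uses: req=1, env=1, ctr [bound]=1, val [bound]=1, acc [bound]=1, key [bound]=1
uses in reading order: req, ctr, env, acc, key, val
typing: ✓ — T1 -> T2
ordered ✓ (one use each (req, env, ctr, val, acc, key); ordered split holds)
linear ✓ (req, env, ctr, val, acc, key: one use apiece)
affine ✓ (at most one use each (req, env, ctr, val, acc, key))
relevant ✓ (every one of req, env, ctr, val, acc, key appears)
unrestricted ✓ (well-typed at T1 -> T2; no restrictions here)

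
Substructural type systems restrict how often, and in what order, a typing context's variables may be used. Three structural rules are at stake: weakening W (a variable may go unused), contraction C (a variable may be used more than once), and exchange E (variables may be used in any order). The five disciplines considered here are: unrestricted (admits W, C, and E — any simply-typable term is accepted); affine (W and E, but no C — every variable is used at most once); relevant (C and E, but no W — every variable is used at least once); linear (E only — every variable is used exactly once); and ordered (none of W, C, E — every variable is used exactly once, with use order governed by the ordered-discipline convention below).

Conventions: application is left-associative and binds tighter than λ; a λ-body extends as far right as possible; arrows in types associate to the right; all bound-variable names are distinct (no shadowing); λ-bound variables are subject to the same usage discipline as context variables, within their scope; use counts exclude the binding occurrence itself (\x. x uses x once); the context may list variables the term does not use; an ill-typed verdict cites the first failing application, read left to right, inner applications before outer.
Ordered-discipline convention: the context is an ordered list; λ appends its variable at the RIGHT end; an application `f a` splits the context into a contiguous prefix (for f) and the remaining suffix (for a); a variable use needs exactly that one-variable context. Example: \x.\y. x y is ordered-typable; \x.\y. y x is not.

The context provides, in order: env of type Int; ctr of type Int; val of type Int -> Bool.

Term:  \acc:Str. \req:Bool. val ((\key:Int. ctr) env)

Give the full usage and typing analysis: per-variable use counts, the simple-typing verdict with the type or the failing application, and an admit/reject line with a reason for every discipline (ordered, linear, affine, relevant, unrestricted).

usage: env=1; ctr=1; val=1; acc (λ-bound)=0; req (λ-bound)=0; key (λ-bound)=0
uses in reading order: val, ctr, env
typing: well-typed — term : Str -> Bool -> Bool
ordered: ✗ — unused: acc, req, key — weakening required
linear: ✗ — unused: acc, req, key — weakening required
affine: ✓ — none of env, ctr, val, acc, req, key used more than once
relevant: ✗ — unused: acc, req, key — weakening required
unrestricted: ✓ — simply typable at Str -> Bool -> Bool; W, C, E all held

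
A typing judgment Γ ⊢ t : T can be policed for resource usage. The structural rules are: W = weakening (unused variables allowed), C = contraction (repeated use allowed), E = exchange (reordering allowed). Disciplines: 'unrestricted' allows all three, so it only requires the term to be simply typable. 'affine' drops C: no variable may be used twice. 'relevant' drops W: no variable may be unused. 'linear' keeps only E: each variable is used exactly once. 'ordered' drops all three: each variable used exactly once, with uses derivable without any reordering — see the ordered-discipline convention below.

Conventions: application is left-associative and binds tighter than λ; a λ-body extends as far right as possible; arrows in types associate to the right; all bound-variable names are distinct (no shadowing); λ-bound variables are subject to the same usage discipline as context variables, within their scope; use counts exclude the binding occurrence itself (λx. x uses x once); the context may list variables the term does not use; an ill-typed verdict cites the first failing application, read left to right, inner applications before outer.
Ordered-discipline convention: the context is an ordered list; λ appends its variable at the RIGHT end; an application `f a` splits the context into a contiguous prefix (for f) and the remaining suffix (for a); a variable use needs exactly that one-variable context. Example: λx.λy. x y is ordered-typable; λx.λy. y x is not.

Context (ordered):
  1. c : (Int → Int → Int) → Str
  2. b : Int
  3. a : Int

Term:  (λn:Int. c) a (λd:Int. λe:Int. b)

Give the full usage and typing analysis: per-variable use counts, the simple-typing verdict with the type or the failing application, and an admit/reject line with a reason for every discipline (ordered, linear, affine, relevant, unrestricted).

use counts: c=1, b=1, a=1, n [bound]=0, d [bound]=0, e [bound]=0
uses in reading order: c, a, b
typing: ✓ — Str
ordered ✗ (n, d, e never used (weakening))
linear ✗ (n, d, e never used (weakening))
affine ✓ (at most one use each (c, b, a, n, d, e))
relevant ✗ (n, d, e never used (weakening))
unrestricted ✓ (type-checks (Str) and nothing is barred)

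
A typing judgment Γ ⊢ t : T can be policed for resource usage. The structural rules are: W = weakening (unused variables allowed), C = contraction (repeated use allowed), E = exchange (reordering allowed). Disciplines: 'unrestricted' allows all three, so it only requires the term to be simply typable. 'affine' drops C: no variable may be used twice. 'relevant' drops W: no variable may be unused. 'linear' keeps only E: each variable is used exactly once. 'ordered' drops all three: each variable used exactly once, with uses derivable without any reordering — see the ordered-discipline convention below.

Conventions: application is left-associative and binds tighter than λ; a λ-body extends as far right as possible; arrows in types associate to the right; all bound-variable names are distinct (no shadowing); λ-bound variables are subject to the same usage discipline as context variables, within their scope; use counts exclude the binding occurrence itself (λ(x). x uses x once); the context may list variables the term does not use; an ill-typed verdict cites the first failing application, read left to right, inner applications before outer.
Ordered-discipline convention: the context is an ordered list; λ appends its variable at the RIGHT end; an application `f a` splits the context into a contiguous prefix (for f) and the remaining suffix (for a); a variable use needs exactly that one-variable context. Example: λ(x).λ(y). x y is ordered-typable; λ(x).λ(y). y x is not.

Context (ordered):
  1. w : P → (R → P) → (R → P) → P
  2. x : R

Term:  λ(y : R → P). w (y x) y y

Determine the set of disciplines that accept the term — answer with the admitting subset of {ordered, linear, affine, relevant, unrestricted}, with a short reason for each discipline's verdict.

admitted in: relevant, unrestricted
usage: w: 1×; x: 1×; y (λ-bound): 3×
use order (left to right): w, y, x, y, y
typing: the term checks, with type (R → P) → P
ordered: ✗, repeated use of y ×3
linear: ✗, repeated use of y ×3
affine: ✗, repeated use of y ×3
relevant: ✓, every one of w, x, y appears
unrestricted: ✓, well-typed at (R → P) → P; no restrictions here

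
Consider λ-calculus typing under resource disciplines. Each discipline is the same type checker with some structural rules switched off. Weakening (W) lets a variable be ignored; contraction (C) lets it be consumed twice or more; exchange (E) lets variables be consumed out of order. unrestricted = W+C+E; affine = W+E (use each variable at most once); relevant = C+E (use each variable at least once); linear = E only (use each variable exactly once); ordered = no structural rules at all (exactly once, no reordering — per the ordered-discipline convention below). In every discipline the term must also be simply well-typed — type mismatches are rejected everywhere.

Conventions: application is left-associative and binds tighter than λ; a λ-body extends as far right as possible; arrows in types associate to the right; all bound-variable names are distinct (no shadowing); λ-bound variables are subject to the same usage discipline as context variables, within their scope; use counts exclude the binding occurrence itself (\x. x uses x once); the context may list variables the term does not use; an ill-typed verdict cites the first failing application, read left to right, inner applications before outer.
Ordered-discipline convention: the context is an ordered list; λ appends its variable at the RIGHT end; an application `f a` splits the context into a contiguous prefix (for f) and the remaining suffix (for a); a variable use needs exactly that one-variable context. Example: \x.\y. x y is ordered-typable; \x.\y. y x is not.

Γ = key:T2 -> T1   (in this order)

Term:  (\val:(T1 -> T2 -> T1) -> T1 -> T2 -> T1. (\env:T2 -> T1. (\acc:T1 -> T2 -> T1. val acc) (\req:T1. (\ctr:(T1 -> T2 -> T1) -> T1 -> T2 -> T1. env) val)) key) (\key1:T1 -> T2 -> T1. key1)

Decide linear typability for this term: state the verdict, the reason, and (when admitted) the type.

no — val ×2 used more than once (contraction); unused: req, ctr — weakening required
usage: key=1, val (λ-bound)=2, env (λ-bound)=1, acc (λ-bound)=1, req (λ-bound)=0, ctr (λ-bound)=0, key1 (λ-bound)=1
left-to-right use order: val, acc, env, val, key, key1
typing: well-typed — term : T1 -> T2 -> T1
all disciplines: ordered ✗ · linear ✗ · affine ✗ · relevant ✗ · unrestricted ✓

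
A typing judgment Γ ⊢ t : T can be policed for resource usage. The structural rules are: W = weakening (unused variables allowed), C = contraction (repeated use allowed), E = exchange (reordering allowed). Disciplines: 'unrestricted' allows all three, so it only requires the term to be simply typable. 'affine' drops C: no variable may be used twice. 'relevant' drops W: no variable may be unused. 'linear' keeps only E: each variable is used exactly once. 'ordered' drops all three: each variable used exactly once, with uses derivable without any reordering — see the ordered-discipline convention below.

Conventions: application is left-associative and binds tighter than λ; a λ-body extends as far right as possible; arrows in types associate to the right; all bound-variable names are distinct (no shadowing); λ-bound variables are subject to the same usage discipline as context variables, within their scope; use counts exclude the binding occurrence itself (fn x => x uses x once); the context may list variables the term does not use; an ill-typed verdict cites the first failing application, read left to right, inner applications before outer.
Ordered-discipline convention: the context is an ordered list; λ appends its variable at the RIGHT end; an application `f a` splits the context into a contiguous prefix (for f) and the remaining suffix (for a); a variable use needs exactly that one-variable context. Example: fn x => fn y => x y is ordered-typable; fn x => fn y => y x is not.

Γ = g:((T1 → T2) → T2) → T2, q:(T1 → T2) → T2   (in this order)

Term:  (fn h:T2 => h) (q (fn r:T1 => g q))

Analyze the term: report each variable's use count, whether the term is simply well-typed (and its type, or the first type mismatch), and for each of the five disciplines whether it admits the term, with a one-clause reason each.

usage: g: 1; q: 2; h (bound): 1; r (bound): 0
left-to-right use order: h, q, g, q
typing: ✓ — T2
ordered: ✗ — q ×2 used more than once (contraction); r left unused
linear: ✗ — q ×2 used more than once (contraction); r left unused
affine: ✗ — q ×2 used more than once (contraction)
relevant: ✗ — r left unused
unrestricted: ✓ — simply typable at T2; W, C, E all held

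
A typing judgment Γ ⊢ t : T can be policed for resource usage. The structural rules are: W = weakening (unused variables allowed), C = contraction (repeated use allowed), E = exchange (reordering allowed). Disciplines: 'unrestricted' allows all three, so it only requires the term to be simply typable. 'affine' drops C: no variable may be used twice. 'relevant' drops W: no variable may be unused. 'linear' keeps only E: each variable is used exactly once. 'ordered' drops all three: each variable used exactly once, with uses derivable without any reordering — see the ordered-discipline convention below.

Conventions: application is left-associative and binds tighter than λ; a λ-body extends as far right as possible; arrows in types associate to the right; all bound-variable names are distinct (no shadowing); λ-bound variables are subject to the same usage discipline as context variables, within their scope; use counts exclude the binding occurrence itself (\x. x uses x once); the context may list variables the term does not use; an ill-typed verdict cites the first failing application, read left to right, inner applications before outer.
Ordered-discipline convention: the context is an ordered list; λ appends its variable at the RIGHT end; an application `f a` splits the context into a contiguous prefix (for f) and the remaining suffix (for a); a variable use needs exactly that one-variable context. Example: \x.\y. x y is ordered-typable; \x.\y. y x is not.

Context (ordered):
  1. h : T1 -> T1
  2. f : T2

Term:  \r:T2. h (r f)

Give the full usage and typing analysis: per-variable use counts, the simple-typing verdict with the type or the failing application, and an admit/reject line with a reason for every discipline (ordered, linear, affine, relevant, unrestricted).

usage: h ×1; f ×1; r [bound] ×1
left-to-right use order: h, r, f
typing: ill-typed: can't apply a value of type T2
ordered: ✗ — the type mismatch rejects it
linear: ✗ — not simply typable
affine: ✗ — fails simple typing
relevant: ✗ — a type mismatch blocks all five
unrestricted: ✗ — the type mismatch rejects it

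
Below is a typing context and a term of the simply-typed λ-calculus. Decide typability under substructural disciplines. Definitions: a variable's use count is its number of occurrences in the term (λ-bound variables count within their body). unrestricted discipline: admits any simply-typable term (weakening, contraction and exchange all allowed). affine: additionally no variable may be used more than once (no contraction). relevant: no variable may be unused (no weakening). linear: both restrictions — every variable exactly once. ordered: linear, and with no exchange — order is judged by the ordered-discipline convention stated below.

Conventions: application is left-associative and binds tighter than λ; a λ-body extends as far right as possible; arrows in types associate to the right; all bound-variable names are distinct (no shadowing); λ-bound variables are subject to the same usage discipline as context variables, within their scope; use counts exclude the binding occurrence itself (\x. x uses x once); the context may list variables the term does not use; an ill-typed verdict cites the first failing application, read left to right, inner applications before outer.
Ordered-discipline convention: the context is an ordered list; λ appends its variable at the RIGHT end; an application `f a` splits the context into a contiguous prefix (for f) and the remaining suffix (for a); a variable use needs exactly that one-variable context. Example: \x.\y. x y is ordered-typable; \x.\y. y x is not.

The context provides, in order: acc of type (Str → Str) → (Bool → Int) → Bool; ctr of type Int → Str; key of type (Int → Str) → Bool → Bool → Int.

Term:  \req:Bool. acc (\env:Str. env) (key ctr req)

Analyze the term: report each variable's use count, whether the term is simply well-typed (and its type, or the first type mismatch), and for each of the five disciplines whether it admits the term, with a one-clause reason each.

usage: acc: 1×, ctr: 1×, key: 1×, req (bound): 1×, env (bound): 1×
uses in reading order: acc, env, key, ctr, req
typing: well-typed at Bool → Bool
ordered ✗ (needs exchange: uses follow acc, env, key, ctr, req)
linear ✓ (acc, ctr, key, req, env: one use apiece)
affine ✓ (no duplicate uses among acc, ctr, key, req, env)
relevant ✓ (acc, ctr, key, req, env: all used, weakening unneeded)
unrestricted ✓ (typability at Bool → Bool is all that's needed)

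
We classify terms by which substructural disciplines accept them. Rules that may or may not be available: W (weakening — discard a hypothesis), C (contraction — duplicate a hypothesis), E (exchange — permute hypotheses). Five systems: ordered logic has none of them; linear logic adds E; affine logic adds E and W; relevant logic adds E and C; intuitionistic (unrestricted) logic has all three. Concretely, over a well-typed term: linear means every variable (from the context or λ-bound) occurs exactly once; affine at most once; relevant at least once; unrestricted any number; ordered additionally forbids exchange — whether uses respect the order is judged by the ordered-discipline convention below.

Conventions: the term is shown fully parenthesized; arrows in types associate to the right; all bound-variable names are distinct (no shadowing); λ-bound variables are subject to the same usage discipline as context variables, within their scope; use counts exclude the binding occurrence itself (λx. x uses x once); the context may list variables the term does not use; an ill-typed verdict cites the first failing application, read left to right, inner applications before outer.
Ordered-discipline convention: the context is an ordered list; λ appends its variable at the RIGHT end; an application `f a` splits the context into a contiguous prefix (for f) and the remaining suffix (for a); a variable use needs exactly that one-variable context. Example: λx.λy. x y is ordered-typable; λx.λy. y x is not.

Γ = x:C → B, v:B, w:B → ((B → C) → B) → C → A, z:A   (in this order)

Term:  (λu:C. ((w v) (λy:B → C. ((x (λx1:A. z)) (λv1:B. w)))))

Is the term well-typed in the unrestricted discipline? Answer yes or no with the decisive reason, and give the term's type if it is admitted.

no — a type mismatch blocks all five
usage: x=1, v=1, w=2, z=1, u (λ-bound)=0, y (λ-bound)=0, x1 (λ-bound)=0, v1 (λ-bound)=0
left-to-right use order: w, v, x, z, w
typing: ill-typed: an application expects C but receives A → A
across the five disciplines: ordered ✗ | linear ✗ | affine ✗ | relevant ✗ | unrestricted ✗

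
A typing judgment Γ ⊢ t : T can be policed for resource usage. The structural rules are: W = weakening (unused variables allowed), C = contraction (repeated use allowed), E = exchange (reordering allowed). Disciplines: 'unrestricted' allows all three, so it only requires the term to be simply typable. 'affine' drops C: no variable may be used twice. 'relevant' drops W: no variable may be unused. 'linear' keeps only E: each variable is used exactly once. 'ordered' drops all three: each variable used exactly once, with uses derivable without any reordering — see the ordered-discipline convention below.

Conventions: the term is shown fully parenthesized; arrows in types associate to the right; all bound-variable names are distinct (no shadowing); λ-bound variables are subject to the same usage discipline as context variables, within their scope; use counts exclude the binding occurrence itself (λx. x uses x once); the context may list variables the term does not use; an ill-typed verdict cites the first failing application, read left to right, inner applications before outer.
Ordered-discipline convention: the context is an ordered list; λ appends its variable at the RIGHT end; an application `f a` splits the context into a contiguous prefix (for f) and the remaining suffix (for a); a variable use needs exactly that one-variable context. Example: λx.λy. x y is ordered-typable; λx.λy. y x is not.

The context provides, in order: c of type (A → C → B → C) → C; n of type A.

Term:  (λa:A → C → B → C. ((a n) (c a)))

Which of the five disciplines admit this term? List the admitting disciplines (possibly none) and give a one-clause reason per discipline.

accepted by: relevant, unrestricted
usage: c=1, n=1, a (λ-bound)=2
order of uses: a, n, c, a
typing: ✓ — (A → C → B → C) → B → C
ordered: ✗, repeated use of a ×2
linear: ✗, repeated use of a ×2
affine: ✗, repeated use of a ×2
relevant: ✓, none of c, n, a goes unused
unrestricted: ✓, type-checks ((A → C → B → C) → B → C) and nothing is barred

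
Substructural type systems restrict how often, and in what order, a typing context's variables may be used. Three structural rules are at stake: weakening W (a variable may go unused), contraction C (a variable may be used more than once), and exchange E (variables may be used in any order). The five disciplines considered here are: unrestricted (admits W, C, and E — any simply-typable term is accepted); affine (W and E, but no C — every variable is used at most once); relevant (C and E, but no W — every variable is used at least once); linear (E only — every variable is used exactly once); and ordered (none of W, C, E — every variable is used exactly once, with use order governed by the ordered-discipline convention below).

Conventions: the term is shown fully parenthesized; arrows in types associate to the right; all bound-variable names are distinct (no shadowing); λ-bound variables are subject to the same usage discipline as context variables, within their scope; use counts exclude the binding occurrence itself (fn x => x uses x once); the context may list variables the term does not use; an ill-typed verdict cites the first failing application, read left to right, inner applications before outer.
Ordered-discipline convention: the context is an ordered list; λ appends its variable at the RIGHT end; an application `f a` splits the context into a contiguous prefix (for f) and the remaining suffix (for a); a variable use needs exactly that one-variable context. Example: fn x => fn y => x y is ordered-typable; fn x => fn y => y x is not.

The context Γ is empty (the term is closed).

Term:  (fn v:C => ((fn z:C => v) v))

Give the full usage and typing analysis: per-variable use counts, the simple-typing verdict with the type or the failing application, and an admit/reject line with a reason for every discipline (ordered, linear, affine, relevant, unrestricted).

usage: v (λ-bound) ×2; z (λ-bound) ×0
use order (left to right): v, v
typing: well-typed at C → C
ordered: ✗ — v ×2 used more than once (contraction); unused: z — weakening required
linear: ✗ — v ×2 used more than once (contraction); unused: z — weakening required
affine: ✗ — v ×2 used more than once (contraction)
relevant: ✗ — unused: z — weakening required
unrestricted: ✓ — typability at C → C is all that's needed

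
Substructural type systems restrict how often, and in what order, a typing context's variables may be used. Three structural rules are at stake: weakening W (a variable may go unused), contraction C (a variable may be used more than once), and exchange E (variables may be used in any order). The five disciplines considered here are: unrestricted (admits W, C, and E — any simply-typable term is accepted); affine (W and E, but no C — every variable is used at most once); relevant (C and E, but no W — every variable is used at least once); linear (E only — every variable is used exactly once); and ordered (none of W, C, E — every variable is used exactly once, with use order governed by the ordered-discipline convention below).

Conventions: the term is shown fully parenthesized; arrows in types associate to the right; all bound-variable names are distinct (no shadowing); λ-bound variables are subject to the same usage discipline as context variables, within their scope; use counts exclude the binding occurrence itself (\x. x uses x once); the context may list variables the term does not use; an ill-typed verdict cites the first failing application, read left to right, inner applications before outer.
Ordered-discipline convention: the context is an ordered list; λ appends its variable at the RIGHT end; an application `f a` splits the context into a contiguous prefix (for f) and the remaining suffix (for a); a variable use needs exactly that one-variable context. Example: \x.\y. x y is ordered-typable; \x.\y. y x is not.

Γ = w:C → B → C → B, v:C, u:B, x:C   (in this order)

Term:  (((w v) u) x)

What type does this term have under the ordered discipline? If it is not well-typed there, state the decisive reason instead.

term : B
counts: w: 1; v: 1; u: 1; x: 1
left-to-right use order: w, v, u, x
typing: the term checks, with type B
per-discipline verdicts: ordered ✓, linear ✓, affine ✓, relevant ✓, unrestricted ✓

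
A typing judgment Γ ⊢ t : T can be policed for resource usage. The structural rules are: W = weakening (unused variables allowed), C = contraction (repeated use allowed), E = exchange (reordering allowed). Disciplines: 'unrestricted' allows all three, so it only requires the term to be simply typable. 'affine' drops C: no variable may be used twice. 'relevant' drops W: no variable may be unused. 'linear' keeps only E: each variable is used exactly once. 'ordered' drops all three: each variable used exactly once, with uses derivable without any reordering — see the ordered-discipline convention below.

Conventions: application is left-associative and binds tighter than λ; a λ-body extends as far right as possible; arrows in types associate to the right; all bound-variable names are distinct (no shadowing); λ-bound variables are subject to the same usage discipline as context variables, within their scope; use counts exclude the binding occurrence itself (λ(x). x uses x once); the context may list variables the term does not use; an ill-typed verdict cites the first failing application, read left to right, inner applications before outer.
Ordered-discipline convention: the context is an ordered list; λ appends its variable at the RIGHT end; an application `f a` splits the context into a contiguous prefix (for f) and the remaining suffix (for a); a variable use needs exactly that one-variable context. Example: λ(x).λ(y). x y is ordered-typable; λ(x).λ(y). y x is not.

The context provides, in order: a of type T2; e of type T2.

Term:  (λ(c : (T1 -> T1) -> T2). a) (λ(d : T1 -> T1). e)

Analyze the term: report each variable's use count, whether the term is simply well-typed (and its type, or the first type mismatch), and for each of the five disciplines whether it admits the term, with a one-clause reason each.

use counts: a: 1×, e: 1×, c (λ-bound): 0×, d (λ-bound): 0×
left-to-right use order: a, e
typing: well-typed at T2
ordered: ✗, unused: c, d — weakening required
linear: ✗, unused: c, d — weakening required
affine: ✓, a, e, c, d: no repeats, contraction unneeded
relevant: ✗, unused: c, d — weakening required
unrestricted: ✓, simply typable at T2; W, C, E all held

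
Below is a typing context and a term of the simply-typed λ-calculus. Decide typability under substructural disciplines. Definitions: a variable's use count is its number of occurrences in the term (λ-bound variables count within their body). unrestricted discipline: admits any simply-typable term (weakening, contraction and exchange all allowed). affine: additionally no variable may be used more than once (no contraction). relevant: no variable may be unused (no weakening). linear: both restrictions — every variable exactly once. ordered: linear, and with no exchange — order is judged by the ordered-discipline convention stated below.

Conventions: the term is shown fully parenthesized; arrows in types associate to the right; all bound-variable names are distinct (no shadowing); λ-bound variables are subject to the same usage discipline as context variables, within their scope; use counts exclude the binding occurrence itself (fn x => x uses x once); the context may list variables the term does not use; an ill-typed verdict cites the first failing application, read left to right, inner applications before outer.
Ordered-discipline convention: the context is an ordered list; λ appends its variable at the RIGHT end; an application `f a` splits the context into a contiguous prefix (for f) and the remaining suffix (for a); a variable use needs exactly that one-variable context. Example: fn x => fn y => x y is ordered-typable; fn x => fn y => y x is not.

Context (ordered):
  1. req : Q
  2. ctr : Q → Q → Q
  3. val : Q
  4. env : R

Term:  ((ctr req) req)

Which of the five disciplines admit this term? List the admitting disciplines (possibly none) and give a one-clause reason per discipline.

admitted in: unrestricted
counts: req=2; ctr=1; val=0; env=0
use order (left to right): ctr, req, req
typing: well-typed at Q
ordered: ✗ — uses contraction: req ×2; val, env never used (weakening)
linear: ✗ — uses contraction: req ×2; val, env never used (weakening)
affine: ✗ — uses contraction: req ×2
relevant: ✗ — val, env never used (weakening)
unrestricted: ✓ — typability at Q is all that's needed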